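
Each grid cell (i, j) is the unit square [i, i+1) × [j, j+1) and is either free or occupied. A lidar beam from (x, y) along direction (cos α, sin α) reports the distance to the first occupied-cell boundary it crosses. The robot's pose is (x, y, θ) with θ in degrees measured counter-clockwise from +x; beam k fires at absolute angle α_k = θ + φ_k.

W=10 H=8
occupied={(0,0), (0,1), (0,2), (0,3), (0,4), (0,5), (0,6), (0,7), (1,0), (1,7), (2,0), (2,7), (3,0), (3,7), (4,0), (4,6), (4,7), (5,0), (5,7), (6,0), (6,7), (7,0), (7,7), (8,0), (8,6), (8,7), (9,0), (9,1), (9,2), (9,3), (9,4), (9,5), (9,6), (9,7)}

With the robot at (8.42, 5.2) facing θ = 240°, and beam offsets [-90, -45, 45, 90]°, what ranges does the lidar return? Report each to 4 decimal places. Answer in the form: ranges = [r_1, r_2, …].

ranges = [3.6000, 7.6817, 2.2409, 0.6697]

beam 1: φ=-90°, α=150°
  dir = (cos 150°, sin 150°) = (-0.8660, 0.5000); from cell (8,5)
  next x-line at t=0.4850, next y-line at t=1.6000; Δt_x=1.1547, Δt_y=2.0000
    x: enter (7,5) at t=0.4850
    y: enter (7,6) at t=1.6000
    x: enter (6,6) at t=1.6397
    x: enter (5,6) at t=2.7944
    y: enter (5,7) at t=3.6000 ← occupied
  → r_1 = 3.6000
beam 2: φ=-45°, α=195°
  dir = (cos 195°, sin 195°) = (-0.9659, -0.2588); from cell (8,5)
  next x-line at t=0.4348, next y-line at t=0.7727; Δt_x=1.0353, Δt_y=3.8637
    x: enter (7,5) at t=0.4348
    y: enter (7,4) at t=0.7727
    x: enter (6,4) at t=1.4701
    x: enter (5,4) at t=2.5054
    x: enter (4,4) at t=3.5406
    x: enter (3,4) at t=4.5759
    y: enter (3,3) at t=4.6364
    x: enter (2,3) at t=5.6112
    x: enter (1,3) at t=6.6465
    x: enter (0,3) at t=7.6817 ← occupied
  → r_2 = 7.6817
beam 3: φ=45°, α=285°
  dir = (cos 285°, sin 285°) = (0.2588, -0.9659); from cell (8,5)
  next x-line at t=2.2409, next y-line at t=0.2071; Δt_x=3.8637, Δt_y=1.0353
    y: enter (8,4) at t=0.2071
    y: enter (8,3) at t=1.2423
    x: enter (9,3) at t=2.2409 ← occupied
  → r_3 = 2.2409
beam 4: φ=90°, α=330°
  dir = (cos 330°, sin 330°) = (0.8660, -0.5000); from cell (8,5)
  next x-line at t=0.6697, next y-line at t=0.4000; Δt_x=1.1547, Δt_y=2.0000
    y: enter (8,4) at t=0.4000
    x: enter (9,4) at t=0.6697 ← occupied
  → r_4 = 0.6697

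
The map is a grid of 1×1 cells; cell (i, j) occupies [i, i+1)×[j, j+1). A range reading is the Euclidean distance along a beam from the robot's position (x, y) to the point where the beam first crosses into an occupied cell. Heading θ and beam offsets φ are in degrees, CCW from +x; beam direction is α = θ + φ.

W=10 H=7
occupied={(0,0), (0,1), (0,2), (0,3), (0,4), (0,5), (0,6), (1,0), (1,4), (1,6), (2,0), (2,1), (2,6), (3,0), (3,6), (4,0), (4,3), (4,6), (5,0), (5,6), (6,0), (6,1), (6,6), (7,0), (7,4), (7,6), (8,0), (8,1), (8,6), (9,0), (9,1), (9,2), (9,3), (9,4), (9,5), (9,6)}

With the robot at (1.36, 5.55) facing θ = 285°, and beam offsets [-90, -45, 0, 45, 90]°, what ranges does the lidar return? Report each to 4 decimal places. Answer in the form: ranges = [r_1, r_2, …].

beam 1: φ=-90°, α=195°
  direction (-0.9659, -0.2588); cell (1,5); t to first gridline: x 0.3727, y 2.1250 (then +1.0353 / +3.8637)
    (0,5) via x @ 0.3727  # hit
  → r_1 = 0.3727
beam 2: φ=-45°, α=240°
  direction (-0.5000, -0.8660); cell (1,5); t to first gridline: x 0.7200, y 0.6351 (then +2.0000 / +1.1547)
    (1,4) via y @ 0.6351  # hit
  → r_2 = 0.6351
beam 3: φ=0°, α=285°
  direction (0.2588, -0.9659); cell (1,5); t to first gridline: x 2.4728, y 0.5694 (then +3.8637 / +1.0353)
    (1,4) via y @ 0.5694  # hit
  → r_3 = 0.5694
beam 4: φ=45°, α=330°
  direction (0.8660, -0.5000); cell (1,5); t to first gridline: x 0.7390, y 1.1000 (then +1.1547 / +2.0000)
    (2,5) via x @ 0.7390
    (2,4) via y @ 1.1000
    (3,4) via x @ 1.8937
    (4,4) via x @ 3.0484
    (4,3) via y @ 3.1000  # hit
  → r_4 = 3.1000
beam 5: φ=90°, α=15°
  direction (0.9659, 0.2588); cell (1,5); t to first gridline: x 0.6626, y 1.7387 (then +1.0353 / +3.8637)
    (2,5) via x @ 0.6626
    (3,5) via x @ 1.6979
    (3,6) via y @ 1.7387  # hit
  → r_5 = 1.7387

ranges = [0.3727, 0.6351, 0.5694, 3.1000, 1.7387]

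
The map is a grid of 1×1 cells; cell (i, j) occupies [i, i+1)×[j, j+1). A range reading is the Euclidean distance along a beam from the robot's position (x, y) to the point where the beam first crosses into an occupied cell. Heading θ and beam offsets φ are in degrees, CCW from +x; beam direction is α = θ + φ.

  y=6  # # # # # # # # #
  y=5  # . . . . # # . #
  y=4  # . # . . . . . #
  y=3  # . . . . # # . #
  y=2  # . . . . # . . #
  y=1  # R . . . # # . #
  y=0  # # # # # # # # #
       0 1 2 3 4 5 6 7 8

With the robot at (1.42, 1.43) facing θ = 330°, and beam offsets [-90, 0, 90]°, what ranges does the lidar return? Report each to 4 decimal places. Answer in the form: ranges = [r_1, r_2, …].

ranges = [0.4965, 0.8600, 2.9676]

beam 1: φ=-90°, α=240°
  direction (-0.5000, -0.8660); cell (1,1); t to first gridline: x 0.8400, y 0.4965 (then +2.0000 / +1.1547)
    (1,0) via y @ 0.4965  # hit
  → r_1 = 0.4965
beam 2: φ=0°, α=330°
  direction (0.8660, -0.5000); cell (1,1); t to first gridline: x 0.6697, y 0.8600 (then +1.1547 / +2.0000)
    (2,1) via x @ 0.6697
    (2,0) via y @ 0.8600  # hit
  → r_2 = 0.8600
beam 3: φ=90°, α=60°
  direction (0.5000, 0.8660); cell (1,1); t to first gridline: x 1.1600, y 0.6582 (then +2.0000 / +1.1547)
    (1,2) via y @ 0.6582
    (2,2) via x @ 1.1600
    (2,3) via y @ 1.8129
    (2,4) via y @ 2.9676  # hit
  → r_3 = 2.9676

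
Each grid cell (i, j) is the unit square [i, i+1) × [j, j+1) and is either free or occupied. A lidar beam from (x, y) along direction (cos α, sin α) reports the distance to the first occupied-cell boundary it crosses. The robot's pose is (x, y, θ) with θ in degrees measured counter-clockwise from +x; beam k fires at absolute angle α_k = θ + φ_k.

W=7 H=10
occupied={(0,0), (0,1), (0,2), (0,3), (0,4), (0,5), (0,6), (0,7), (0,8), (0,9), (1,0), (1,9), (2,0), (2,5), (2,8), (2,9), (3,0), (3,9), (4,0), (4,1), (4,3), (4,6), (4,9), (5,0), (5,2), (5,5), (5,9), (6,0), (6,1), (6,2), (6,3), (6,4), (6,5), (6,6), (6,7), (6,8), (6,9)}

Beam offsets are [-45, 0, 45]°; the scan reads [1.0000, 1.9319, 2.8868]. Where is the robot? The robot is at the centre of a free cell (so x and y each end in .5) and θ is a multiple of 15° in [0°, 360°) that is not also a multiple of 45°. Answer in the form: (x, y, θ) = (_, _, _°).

(x, y, θ) = (1.5, 7.5, 285°)

Enumerate (i+0.5, j+0.5, θ) over the 33 free cells and 16 admissible headings. For each, cast all 3 beams and compare to the given ranges.
  (3.5, 1.5, 345°): beam 1 = 0.5774 ≠ 1.0000 ✗
  (4.5, 4.5, 105°): beam 2 = 1.5529 ≠ 1.9319 ✗
  (5.5, 1.5, 210°): beam 1 = 0.5176 ≠ 1.0000 ✗
  (5.5, 6.5, 60°): beam 1 = 0.5176 ≠ 1.0000 ✗
  …
  (1.5, 7.5, 285°): r_1=1.0000, r_2=1.9319, r_3=2.8868 — all match ✓
Unique over the lattice → pose = (1.5, 7.5, 285°).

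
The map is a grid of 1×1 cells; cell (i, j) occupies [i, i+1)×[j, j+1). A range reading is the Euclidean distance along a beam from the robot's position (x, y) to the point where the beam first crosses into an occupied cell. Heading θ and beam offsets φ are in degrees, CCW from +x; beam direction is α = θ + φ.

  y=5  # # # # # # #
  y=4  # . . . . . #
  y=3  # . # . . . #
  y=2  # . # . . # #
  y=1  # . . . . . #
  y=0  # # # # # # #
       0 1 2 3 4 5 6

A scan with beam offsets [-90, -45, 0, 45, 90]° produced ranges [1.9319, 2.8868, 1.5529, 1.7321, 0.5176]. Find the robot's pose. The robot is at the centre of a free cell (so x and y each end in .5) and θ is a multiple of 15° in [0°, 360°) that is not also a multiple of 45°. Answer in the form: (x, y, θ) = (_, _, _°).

Candidates: 17 free-cell centres × 16 headings = 272 poses. Raycast each; keep the one whose scan matches to 4 dp.
  (4.5, 2.5, 60°): beam 1 = 0.5774 ≠ 1.9319 ✗
  (4.5, 3.5, 15°): beam 1 = 2.5882 ≠ 1.9319 ✗
  (5.5, 4.5, 15°): beam 1 = 1.5529 ≠ 1.9319 ✗
  (5.5, 1.5, 150°): beam 1 = 0.5774 ≠ 1.9319 ✗
  …
  (3.5, 3.5, 75°): r_1=1.9319, r_2=2.8868, r_3=1.5529, r_4=1.7321, r_5=0.5176 — all match ✓
Only this pose fits every beam.

(x, y, θ) = (3.5, 3.5, 75°)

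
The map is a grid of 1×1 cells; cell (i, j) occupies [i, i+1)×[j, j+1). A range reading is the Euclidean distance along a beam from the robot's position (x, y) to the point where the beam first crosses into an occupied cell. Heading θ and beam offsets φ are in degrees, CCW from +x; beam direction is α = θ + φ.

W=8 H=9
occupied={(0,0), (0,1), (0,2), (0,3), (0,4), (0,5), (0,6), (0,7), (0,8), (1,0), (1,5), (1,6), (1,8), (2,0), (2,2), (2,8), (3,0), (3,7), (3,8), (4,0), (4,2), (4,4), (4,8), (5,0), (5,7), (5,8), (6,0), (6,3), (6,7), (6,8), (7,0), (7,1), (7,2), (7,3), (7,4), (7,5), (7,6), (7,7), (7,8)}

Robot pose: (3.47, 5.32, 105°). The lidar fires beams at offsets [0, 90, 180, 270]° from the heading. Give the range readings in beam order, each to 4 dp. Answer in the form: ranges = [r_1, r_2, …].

beam 1: φ=0°, α=105°
  d=(-0.2588,0.9659)  start (3,5)  tX=1.8159 tY=0.7040  stride 1/|dx|=3.8637 1/|dy|=1.0353
    cross y-line → (3,6), t=0.7040
    cross y-line → (3,7), t=1.7393 (wall)
  → r_1 = 1.7393
beam 2: φ=90°, α=195°
  d=(-0.9659,-0.2588)  start (3,5)  tX=0.4866 tY=1.2364  stride 1/|dx|=1.0353 1/|dy|=3.8637
    cross x-line → (2,5), t=0.4866
    cross y-line → (2,4), t=1.2364
    cross x-line → (1,4), t=1.5219
    cross x-line → (0,4), t=2.5571 (wall)
  → r_2 = 2.5571
beam 3: φ=180°, α=285°
  d=(0.2588,-0.9659)  start (3,5)  tX=2.0478 tY=0.3313  stride 1/|dx|=3.8637 1/|dy|=1.0353
    cross y-line → (3,4), t=0.3313
    cross y-line → (3,3), t=1.3666
    cross x-line → (4,3), t=2.0478
    cross y-line → (4,2), t=2.4018 (wall)
  → r_3 = 2.4018
beam 4: φ=270°, α=15°
  d=(0.9659,0.2588)  start (3,5)  tX=0.5487 tY=2.6273  stride 1/|dx|=1.0353 1/|dy|=3.8637
    cross x-line → (4,5), t=0.5487
    cross x-line → (5,5), t=1.5840
    cross x-line → (6,5), t=2.6192
    cross y-line → (6,6), t=2.6273
    cross x-line → (7,6), t=3.6545 (wall)
  → r_4 = 3.6545

ranges = [1.7393, 2.5571, 2.4018, 3.6545]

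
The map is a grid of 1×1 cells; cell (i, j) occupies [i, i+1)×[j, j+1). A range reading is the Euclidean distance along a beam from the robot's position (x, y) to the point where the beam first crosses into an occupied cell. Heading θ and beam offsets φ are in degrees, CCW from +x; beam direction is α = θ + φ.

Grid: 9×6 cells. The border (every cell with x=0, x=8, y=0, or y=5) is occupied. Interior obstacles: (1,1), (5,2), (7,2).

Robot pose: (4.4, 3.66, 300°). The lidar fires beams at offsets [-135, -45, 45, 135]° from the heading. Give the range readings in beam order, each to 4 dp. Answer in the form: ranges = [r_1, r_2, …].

beam 1: φ=-135°, α=165°
  d=(-0.9659,0.2588)  start (4,3)  tX=0.4141 tY=1.3137  stride 1/|dx|=1.0353 1/|dy|=3.8637
    cross x-line → (3,3), t=0.4141
    cross y-line → (3,4), t=1.3137
    cross x-line → (2,4), t=1.4494
    cross x-line → (1,4), t=2.4847
    cross x-line → (0,4), t=3.5199 (wall)
  → r_1 = 3.5199
beam 2: φ=-45°, α=255°
  d=(-0.2588,-0.9659)  start (4,3)  tX=1.5455 tY=0.6833  stride 1/|dx|=3.8637 1/|dy|=1.0353
    cross y-line → (4,2), t=0.6833
    cross x-line → (3,2), t=1.5455
    cross y-line → (3,1), t=1.7186
    cross y-line → (3,0), t=2.7538 (wall)
  → r_2 = 2.7538
beam 3: φ=45°, α=345°
  d=(0.9659,-0.2588)  start (4,3)  tX=0.6212 tY=2.5500  stride 1/|dx|=1.0353 1/|dy|=3.8637
    cross x-line → (5,3), t=0.6212
    cross x-line → (6,3), t=1.6564
    cross y-line → (6,2), t=2.5500
    cross x-line → (7,2), t=2.6917 (wall)
  → r_3 = 2.6917
beam 4: φ=135°, α=75°
  d=(0.2588,0.9659)  start (4,3)  tX=2.3182 tY=0.3520  stride 1/|dx|=3.8637 1/|dy|=1.0353
    cross y-line → (4,4), t=0.3520
    cross y-line → (4,5), t=1.3873 (wall)
  → r_4 = 1.3873

ranges = [3.5199, 2.7538, 2.6917, 1.3873]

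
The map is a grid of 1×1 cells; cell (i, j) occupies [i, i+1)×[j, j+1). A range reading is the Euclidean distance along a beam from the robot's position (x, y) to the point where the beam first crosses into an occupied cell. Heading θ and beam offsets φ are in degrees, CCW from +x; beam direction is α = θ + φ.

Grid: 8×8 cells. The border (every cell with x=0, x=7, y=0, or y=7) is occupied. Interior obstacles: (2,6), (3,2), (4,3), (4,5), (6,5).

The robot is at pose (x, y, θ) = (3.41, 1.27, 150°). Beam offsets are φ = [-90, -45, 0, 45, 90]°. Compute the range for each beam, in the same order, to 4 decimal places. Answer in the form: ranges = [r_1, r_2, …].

ranges = [0.8429, 0.7558, 2.7828, 1.0432, 0.3118]

beam 1: φ=-90°, α=60°
  direction (0.5000, 0.8660); cell (3,1); t to first gridline: x 1.1800, y 0.8429 (then +2.0000 / +1.1547)
    (3,2) via y @ 0.8429  # hit
  → r_1 = 0.8429
beam 2: φ=-45°, α=105°
  direction (-0.2588, 0.9659); cell (3,1); t to first gridline: x 1.5841, y 0.7558 (then +3.8637 / +1.0353)
    (3,2) via y @ 0.7558  # hit
  → r_2 = 0.7558
beam 3: φ=0°, α=150°
  direction (-0.8660, 0.5000); cell (3,1); t to first gridline: x 0.4734, y 1.4600 (then +1.1547 / +2.0000)
    (2,1) via x @ 0.4734
    (2,2) via y @ 1.4600
    (1,2) via x @ 1.6281
    (0,2) via x @ 2.7828  # hit
  → r_3 = 2.7828
beam 4: φ=45°, α=195°
  direction (-0.9659, -0.2588); cell (3,1); t to first gridline: x 0.4245, y 1.0432 (then +1.0353 / +3.8637)
    (2,1) via x @ 0.4245
    (2,0) via y @ 1.0432  # hit
  → r_4 = 1.0432
beam 5: φ=90°, α=240°
  direction (-0.5000, -0.8660); cell (3,1); t to first gridline: x 0.8200, y 0.3118 (then +2.0000 / +1.1547)
    (3,0) via y @ 0.3118  # hit
  → r_5 = 0.3118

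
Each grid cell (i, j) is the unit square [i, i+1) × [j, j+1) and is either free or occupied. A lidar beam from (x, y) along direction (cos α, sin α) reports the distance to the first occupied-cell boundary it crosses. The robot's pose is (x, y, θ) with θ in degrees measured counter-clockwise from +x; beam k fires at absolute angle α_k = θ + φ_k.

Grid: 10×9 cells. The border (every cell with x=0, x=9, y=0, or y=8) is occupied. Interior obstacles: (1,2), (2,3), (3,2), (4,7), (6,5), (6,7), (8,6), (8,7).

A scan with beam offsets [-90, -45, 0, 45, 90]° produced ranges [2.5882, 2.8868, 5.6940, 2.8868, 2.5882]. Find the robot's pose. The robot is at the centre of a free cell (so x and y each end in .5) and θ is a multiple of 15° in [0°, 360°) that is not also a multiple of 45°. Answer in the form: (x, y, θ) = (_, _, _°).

The pose lattice has 48·16 = 768 candidates. Test each by forward raycasting.
  (3.5, 7.5, 240°): beam 1 = 1.0000 ≠ 2.5882 ✗
  (4.5, 1.5, 150°): beam 1 = 4.0415 ≠ 2.5882 ✗
  (5.5, 4.5, 330°): beam 1 = 4.0415 ≠ 2.5882 ✗
  …
  (3.5, 6.5, 285°): r_1=2.5882, r_2=2.8868, r_3=5.6940, r_4=2.8868, r_5=2.5882 — all match ✓
Unique over the lattice → pose = (3.5, 6.5, 285°).

(x, y, θ) = (3.5, 6.5, 285°)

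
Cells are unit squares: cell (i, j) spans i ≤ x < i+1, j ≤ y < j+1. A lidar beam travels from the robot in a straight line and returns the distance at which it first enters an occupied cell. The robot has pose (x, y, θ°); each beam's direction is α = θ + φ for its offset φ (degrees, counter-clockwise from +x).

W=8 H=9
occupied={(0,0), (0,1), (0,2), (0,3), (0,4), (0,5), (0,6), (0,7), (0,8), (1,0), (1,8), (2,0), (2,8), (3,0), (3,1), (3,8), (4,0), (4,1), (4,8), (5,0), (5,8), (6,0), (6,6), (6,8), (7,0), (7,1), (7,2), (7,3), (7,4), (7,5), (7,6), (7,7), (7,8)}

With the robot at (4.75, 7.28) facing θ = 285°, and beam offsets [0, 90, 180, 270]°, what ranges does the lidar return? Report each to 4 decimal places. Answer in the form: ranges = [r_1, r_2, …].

ranges = [6.5015, 2.3294, 0.7454, 3.8823]

beam 1: φ=0°, α=285°
  dir = (cos 285°, sin 285°) = (0.2588, -0.9659); from cell (4,7)
  next x-line at t=0.9659, next y-line at t=0.2899; Δt_x=3.8637, Δt_y=1.0353
    y: enter (4,6) at t=0.2899
    x: enter (5,6) at t=0.9659
    y: enter (5,5) at t=1.3252
    y: enter (5,4) at t=2.3604
    y: enter (5,3) at t=3.3957
    y: enter (5,2) at t=4.4310
    x: enter (6,2) at t=4.8296
    y: enter (6,1) at t=5.4663
    y: enter (6,0) at t=6.5015 ← occupied
  → r_1 = 6.5015
beam 2: φ=90°, α=15°
  dir = (cos 15°, sin 15°) = (0.9659, 0.2588); from cell (4,7)
  next x-line at t=0.2588, next y-line at t=2.7819; Δt_x=1.0353, Δt_y=3.8637
    x: enter (5,7) at t=0.2588
    x: enter (6,7) at t=1.2941
    x: enter (7,7) at t=2.3294 ← occupied
  → r_2 = 2.3294
beam 3: φ=180°, α=105°
  dir = (cos 105°, sin 105°) = (-0.2588, 0.9659); from cell (4,7)
  next x-line at t=2.8978, next y-line at t=0.7454; Δt_x=3.8637, Δt_y=1.0353
    y: enter (4,8) at t=0.7454 ← occupied
  → r_3 = 0.7454
beam 4: φ=270°, α=195°
  dir = (cos 195°, sin 195°) = (-0.9659, -0.2588); from cell (4,7)
  next x-line at t=0.7765, next y-line at t=1.0818; Δt_x=1.0353, Δt_y=3.8637
    x: enter (3,7) at t=0.7765
    y: enter (3,6) at t=1.0818
    x: enter (2,6) at t=1.8117
    x: enter (1,6) at t=2.8470
    x: enter (0,6) at t=3.8823 ← occupied
  → r_4 = 3.8823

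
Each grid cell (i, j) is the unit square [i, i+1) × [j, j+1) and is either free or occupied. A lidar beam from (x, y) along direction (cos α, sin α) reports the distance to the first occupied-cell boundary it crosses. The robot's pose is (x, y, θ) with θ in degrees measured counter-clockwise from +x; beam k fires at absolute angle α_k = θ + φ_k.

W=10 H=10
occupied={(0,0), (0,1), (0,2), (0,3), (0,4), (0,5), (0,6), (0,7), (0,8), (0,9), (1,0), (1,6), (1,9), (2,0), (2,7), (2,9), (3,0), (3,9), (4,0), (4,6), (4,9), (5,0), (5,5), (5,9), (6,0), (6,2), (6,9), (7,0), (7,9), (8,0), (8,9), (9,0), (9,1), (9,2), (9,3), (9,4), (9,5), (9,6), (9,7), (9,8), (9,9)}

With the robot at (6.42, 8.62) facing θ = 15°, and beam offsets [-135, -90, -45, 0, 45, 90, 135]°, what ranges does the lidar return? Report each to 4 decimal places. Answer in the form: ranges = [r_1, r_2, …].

beam 1: φ=-135°, α=240°
  cosα=-0.5000 sinα=-0.8660 | (6,8) | tMaxX 0.8400 tMaxY 0.7159 | tΔX 2.0000 tΔY 1.1547
    t=0.7159 [y] (6,7)
    t=0.8400 [x] (5,7)
    t=1.8706 [y] (5,6)
    t=2.8400 [x] (4,6) — stop
  → r_1 = 2.8400
beam 2: φ=-90°, α=285°
  cosα=0.2588 sinα=-0.9659 | (6,8) | tMaxX 2.2409 tMaxY 0.6419 | tΔX 3.8637 tΔY 1.0353
    t=0.6419 [y] (6,7)
    t=1.6771 [y] (6,6)
    t=2.2409 [x] (7,6)
    t=2.7124 [y] (7,5)
    t=3.7477 [y] (7,4)
    t=4.7830 [y] (7,3)
    t=5.8183 [y] (7,2)
    t=6.1047 [x] (8,2)
    t=6.8535 [y] (8,1)
    t=7.8888 [y] (8,0) — stop
  → r_2 = 7.8888
beam 3: φ=-45°, α=330°
  cosα=0.8660 sinα=-0.5000 | (6,8) | tMaxX 0.6697 tMaxY 1.2400 | tΔX 1.1547 tΔY 2.0000
    t=0.6697 [x] (7,8)
    t=1.2400 [y] (7,7)
    t=1.8244 [x] (8,7)
    t=2.9791 [x] (9,7) — stop
  → r_3 = 2.9791
beam 4: φ=0°, α=15°
  cosα=0.9659 sinα=0.2588 | (6,8) | tMaxX 0.6005 tMaxY 1.4682 | tΔX 1.0353 tΔY 3.8637
    t=0.6005 [x] (7,8)
    t=1.4682 [y] (7,9) — stop
  → r_4 = 1.4682
beam 5: φ=45°, α=60°
  cosα=0.5000 sinα=0.8660 | (6,8) | tMaxX 1.1600 tMaxY 0.4388 | tΔX 2.0000 tΔY 1.1547
    t=0.4388 [y] (6,9) — stop
  → r_5 = 0.4388
beam 6: φ=90°, α=105°
  cosα=-0.2588 sinα=0.9659 | (6,8) | tMaxX 1.6228 tMaxY 0.3934 | tΔX 3.8637 tΔY 1.0353
    t=0.3934 [y] (6,9) — stop
  → r_6 = 0.3934
beam 7: φ=135°, α=150°
  cosα=-0.8660 sinα=0.5000 | (6,8) | tMaxX 0.4850 tMaxY 0.7600 | tΔX 1.1547 tΔY 2.0000
    t=0.4850 [x] (5,8)
    t=0.7600 [y] (5,9) — stop
  → r_7 = 0.7600

ranges = [2.8400, 7.8888, 2.9791, 1.4682, 0.4388, 0.3934, 0.7600]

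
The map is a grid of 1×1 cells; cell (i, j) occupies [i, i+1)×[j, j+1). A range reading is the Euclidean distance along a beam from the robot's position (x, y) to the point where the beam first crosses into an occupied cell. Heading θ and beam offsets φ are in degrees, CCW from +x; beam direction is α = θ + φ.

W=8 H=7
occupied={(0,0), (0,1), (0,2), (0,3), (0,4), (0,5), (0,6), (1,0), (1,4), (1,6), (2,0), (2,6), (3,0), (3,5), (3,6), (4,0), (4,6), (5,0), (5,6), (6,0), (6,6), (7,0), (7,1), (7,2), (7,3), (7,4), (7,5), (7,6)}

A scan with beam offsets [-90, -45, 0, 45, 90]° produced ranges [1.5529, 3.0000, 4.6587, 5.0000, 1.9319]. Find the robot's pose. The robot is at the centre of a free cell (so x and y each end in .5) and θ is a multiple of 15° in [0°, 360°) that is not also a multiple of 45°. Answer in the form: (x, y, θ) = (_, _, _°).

(x, y, θ) = (5.5, 1.5, 105°)

Candidates: 28 free-cell centres × 16 headings = 448 poses. Raycast each; keep the one whose scan matches to 4 dp.
  (4.5, 5.5, 75°): beam 1 = 2.5882 ≠ 1.5529 ✗
  (1.5, 3.5, 120°): beam 1 = 5.0000 ≠ 1.5529 ✗
  (6.5, 4.5, 210°): beam 1 = 1.7321 ≠ 1.5529 ✗
  (1.5, 2.5, 75°): beam 1 = 5.6940 ≠ 1.5529 ✗
  …
  (5.5, 1.5, 105°): r_1=1.5529, r_2=3.0000, r_3=4.6587, r_4=5.0000, r_5=1.9319 — all match ✓
Unique over the lattice → pose = (5.5, 1.5, 105°).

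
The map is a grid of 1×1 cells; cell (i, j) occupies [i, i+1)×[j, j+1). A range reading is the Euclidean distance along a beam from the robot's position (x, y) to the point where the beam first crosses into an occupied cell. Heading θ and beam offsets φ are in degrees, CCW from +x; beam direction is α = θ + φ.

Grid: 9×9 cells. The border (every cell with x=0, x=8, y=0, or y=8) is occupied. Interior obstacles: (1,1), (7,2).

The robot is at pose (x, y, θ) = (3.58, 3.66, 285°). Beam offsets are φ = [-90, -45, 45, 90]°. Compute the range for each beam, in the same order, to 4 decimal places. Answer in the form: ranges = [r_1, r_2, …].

ranges = [2.6710, 3.0715, 5.1038, 4.5759]

beam 1: φ=-90°, α=195°
  dir = (cos 195°, sin 195°) = (-0.9659, -0.2588); from cell (3,3)
  next x-line at t=0.6005, next y-line at t=2.5500; Δt_x=1.0353, Δt_y=3.8637
    x: enter (2,3) at t=0.6005
    x: enter (1,3) at t=1.6357
    y: enter (1,2) at t=2.5500
    x: enter (0,2) at t=2.6710 ← occupied
  → r_1 = 2.6710
beam 2: φ=-45°, α=240°
  dir = (cos 240°, sin 240°) = (-0.5000, -0.8660); from cell (3,3)
  next x-line at t=1.1600, next y-line at t=0.7621; Δt_x=2.0000, Δt_y=1.1547
    y: enter (3,2) at t=0.7621
    x: enter (2,2) at t=1.1600
    y: enter (2,1) at t=1.9168
    y: enter (2,0) at t=3.0715 ← occupied
  → r_2 = 3.0715
beam 3: φ=45°, α=330°
  dir = (cos 330°, sin 330°) = (0.8660, -0.5000); from cell (3,3)
  next x-line at t=0.4850, next y-line at t=1.3200; Δt_x=1.1547, Δt_y=2.0000
    x: enter (4,3) at t=0.4850
    y: enter (4,2) at t=1.3200
    x: enter (5,2) at t=1.6397
    x: enter (6,2) at t=2.7944
    y: enter (6,1) at t=3.3200
    x: enter (7,1) at t=3.9491
    x: enter (8,1) at t=5.1038 ← occupied
  → r_3 = 5.1038
beam 4: φ=90°, α=15°
  dir = (cos 15°, sin 15°) = (0.9659, 0.2588); from cell (3,3)
  next x-line at t=0.4348, next y-line at t=1.3137; Δt_x=1.0353, Δt_y=3.8637
    x: enter (4,3) at t=0.4348
    y: enter (4,4) at t=1.3137
    x: enter (5,4) at t=1.4701
    x: enter (6,4) at t=2.5054
    x: enter (7,4) at t=3.5406
    x: enter (8,4) at t=4.5759 ← occupied
  → r_4 = 4.5759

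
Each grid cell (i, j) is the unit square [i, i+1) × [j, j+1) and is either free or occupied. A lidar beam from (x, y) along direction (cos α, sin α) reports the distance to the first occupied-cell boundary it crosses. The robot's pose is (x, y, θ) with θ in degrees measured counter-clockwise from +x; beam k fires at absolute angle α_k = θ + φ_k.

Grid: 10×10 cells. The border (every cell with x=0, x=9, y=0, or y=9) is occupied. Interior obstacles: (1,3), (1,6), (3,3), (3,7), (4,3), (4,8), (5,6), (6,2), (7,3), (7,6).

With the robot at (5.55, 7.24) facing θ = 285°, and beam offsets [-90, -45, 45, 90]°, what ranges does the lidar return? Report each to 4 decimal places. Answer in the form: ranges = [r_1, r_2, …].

beam 1: φ=-90°, α=195°
  d=(-0.9659,-0.2588)  start (5,7)  tX=0.5694 tY=0.9273  stride 1/|dx|=1.0353 1/|dy|=3.8637
    cross x-line → (4,7), t=0.5694
    cross y-line → (4,6), t=0.9273
    cross x-line → (3,6), t=1.6047
    cross x-line → (2,6), t=2.6400
    cross x-line → (1,6), t=3.6752 (wall)
  → r_1 = 3.6752
beam 2: φ=-45°, α=240°
  d=(-0.5000,-0.8660)  start (5,7)  tX=1.1000 tY=0.2771  stride 1/|dx|=2.0000 1/|dy|=1.1547
    cross y-line → (5,6), t=0.2771 (wall)
  → r_2 = 0.2771
beam 3: φ=45°, α=330°
  d=(0.8660,-0.5000)  start (5,7)  tX=0.5196 tY=0.4800  stride 1/|dx|=1.1547 1/|dy|=2.0000
    cross y-line → (5,6), t=0.4800 (wall)
  → r_3 = 0.4800
beam 4: φ=90°, α=15°
  d=(0.9659,0.2588)  start (5,7)  tX=0.4659 tY=2.9364  stride 1/|dx|=1.0353 1/|dy|=3.8637
    cross x-line → (6,7), t=0.4659
    cross x-line → (7,7), t=1.5012
    cross x-line → (8,7), t=2.5364
    cross y-line → (8,8), t=2.9364
    cross x-line → (9,8), t=3.5717 (wall)
  → r_4 = 3.5717

ranges = [3.6752, 0.2771, 0.4800, 3.5717]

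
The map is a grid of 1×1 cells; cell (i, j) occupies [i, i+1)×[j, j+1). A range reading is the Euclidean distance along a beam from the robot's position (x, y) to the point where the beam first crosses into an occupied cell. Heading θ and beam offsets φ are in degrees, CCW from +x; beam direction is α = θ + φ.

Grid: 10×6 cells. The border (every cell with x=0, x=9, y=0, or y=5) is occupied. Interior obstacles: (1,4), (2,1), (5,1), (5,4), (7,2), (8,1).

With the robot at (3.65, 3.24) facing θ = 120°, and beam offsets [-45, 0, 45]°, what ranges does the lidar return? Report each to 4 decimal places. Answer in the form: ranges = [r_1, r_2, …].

beam 1: φ=-45°, α=75°
  dir = (cos 75°, sin 75°) = (0.2588, 0.9659); from cell (3,3)
  next x-line at t=1.3523, next y-line at t=0.7868; Δt_x=3.8637, Δt_y=1.0353
    y: enter (3,4) at t=0.7868
    x: enter (4,4) at t=1.3523
    y: enter (4,5) at t=1.8221 ← occupied
  → r_1 = 1.8221
beam 2: φ=0°, α=120°
  dir = (cos 120°, sin 120°) = (-0.5000, 0.8660); from cell (3,3)
  next x-line at t=1.3000, next y-line at t=0.8776; Δt_x=2.0000, Δt_y=1.1547
    y: enter (3,4) at t=0.8776
    x: enter (2,4) at t=1.3000
    y: enter (2,5) at t=2.0323 ← occupied
  → r_2 = 2.0323
beam 3: φ=45°, α=165°
  dir = (cos 165°, sin 165°) = (-0.9659, 0.2588); from cell (3,3)
  next x-line at t=0.6729, next y-line at t=2.9364; Δt_x=1.0353, Δt_y=3.8637
    x: enter (2,3) at t=0.6729
    x: enter (1,3) at t=1.7082
    x: enter (0,3) at t=2.7435 ← occupied
  → r_3 = 2.7435

ranges = [1.8221, 2.0323, 2.7435]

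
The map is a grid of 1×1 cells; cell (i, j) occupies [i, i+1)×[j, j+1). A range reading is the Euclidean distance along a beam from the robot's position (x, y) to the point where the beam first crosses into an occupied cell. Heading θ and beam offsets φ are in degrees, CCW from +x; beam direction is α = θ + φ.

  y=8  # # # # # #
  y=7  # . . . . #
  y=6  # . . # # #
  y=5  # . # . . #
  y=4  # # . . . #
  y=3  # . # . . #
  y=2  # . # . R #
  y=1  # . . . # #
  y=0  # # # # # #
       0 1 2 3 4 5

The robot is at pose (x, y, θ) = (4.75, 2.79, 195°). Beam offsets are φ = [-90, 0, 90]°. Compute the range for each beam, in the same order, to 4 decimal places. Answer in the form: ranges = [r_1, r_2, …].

beam 1: φ=-90°, α=105°
  dir = (cos 105°, sin 105°) = (-0.2588, 0.9659); from cell (4,2)
  next x-line at t=2.8978, next y-line at t=0.2174; Δt_x=3.8637, Δt_y=1.0353
    y: enter (4,3) at t=0.2174
    y: enter (4,4) at t=1.2527
    y: enter (4,5) at t=2.2880
    x: enter (3,5) at t=2.8978
    y: enter (3,6) at t=3.3232 ← occupied
  → r_1 = 3.3232
beam 2: φ=0°, α=195°
  dir = (cos 195°, sin 195°) = (-0.9659, -0.2588); from cell (4,2)
  next x-line at t=0.7765, next y-line at t=3.0523; Δt_x=1.0353, Δt_y=3.8637
    x: enter (3,2) at t=0.7765
    x: enter (2,2) at t=1.8117 ← occupied
  → r_2 = 1.8117
beam 3: φ=90°, α=285°
  dir = (cos 285°, sin 285°) = (0.2588, -0.9659); from cell (4,2)
  next x-line at t=0.9659, next y-line at t=0.8179; Δt_x=3.8637, Δt_y=1.0353
    y: enter (4,1) at t=0.8179 ← occupied
  → r_3 = 0.8179

ranges = [3.3232, 1.8117, 0.8179]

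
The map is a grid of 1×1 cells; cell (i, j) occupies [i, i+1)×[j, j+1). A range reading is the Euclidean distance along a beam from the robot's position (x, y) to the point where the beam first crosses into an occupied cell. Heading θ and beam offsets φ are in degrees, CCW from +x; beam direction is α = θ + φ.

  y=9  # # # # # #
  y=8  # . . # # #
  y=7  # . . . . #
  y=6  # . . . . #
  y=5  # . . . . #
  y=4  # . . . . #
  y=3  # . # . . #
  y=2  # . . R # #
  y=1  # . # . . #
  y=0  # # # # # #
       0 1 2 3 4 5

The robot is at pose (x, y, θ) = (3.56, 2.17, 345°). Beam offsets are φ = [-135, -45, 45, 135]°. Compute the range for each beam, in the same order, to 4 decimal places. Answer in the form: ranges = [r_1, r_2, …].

ranges = [0.6466, 1.3510, 0.5081, 1.1200]

beam 1: φ=-135°, α=210°
  d=(-0.8660,-0.5000)  start (3,2)  tX=0.6466 tY=0.3400  stride 1/|dx|=1.1547 1/|dy|=2.0000
    cross y-line → (3,1), t=0.3400
    cross x-line → (2,1), t=0.6466 (wall)
  → r_1 = 0.6466
beam 2: φ=-45°, α=300°
  d=(0.5000,-0.8660)  start (3,2)  tX=0.8800 tY=0.1963  stride 1/|dx|=2.0000 1/|dy|=1.1547
    cross y-line → (3,1), t=0.1963
    cross x-line → (4,1), t=0.8800
    cross y-line → (4,0), t=1.3510 (wall)
  → r_2 = 1.3510
beam 3: φ=45°, α=30°
  d=(0.8660,0.5000)  start (3,2)  tX=0.5081 tY=1.6600  stride 1/|dx|=1.1547 1/|dy|=2.0000
    cross x-line → (4,2), t=0.5081 (wall)
  → r_3 = 0.5081
beam 4: φ=135°, α=120°
  d=(-0.5000,0.8660)  start (3,2)  tX=1.1200 tY=0.9584  stride 1/|dx|=2.0000 1/|dy|=1.1547
    cross y-line → (3,3), t=0.9584
    cross x-line → (2,3), t=1.1200 (wall)
  → r_4 = 1.1200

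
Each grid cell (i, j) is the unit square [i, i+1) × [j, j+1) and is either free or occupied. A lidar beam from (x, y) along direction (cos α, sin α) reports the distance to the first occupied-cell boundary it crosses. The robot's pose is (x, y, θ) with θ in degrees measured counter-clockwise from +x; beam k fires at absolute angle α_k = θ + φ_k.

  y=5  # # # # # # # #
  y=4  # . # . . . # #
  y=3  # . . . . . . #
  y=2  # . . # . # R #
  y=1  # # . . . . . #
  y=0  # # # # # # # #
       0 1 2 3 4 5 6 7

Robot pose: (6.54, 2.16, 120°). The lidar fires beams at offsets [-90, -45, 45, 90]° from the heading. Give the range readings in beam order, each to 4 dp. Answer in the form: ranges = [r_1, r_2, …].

ranges = [0.5312, 1.7773, 0.5590, 2.3200]

beam 1: φ=-90°, α=30°
  dir = (cos 30°, sin 30°) = (0.8660, 0.5000); from cell (6,2)
  next x-line at t=0.5312, next y-line at t=1.6800; Δt_x=1.1547, Δt_y=2.0000
    x: enter (7,2) at t=0.5312 ← occupied
  → r_1 = 0.5312
beam 2: φ=-45°, α=75°
  dir = (cos 75°, sin 75°) = (0.2588, 0.9659); from cell (6,2)
  next x-line at t=1.7773, next y-line at t=0.8696; Δt_x=3.8637, Δt_y=1.0353
    y: enter (6,3) at t=0.8696
    x: enter (7,3) at t=1.7773 ← occupied
  → r_2 = 1.7773
beam 3: φ=45°, α=165°
  dir = (cos 165°, sin 165°) = (-0.9659, 0.2588); from cell (6,2)
  next x-line at t=0.5590, next y-line at t=3.2455; Δt_x=1.0353, Δt_y=3.8637
    x: enter (5,2) at t=0.5590 ← occupied
  → r_3 = 0.5590
beam 4: φ=90°, α=210°
  dir = (cos 210°, sin 210°) = (-0.8660, -0.5000); from cell (6,2)
  next x-line at t=0.6235, next y-line at t=0.3200; Δt_x=1.1547, Δt_y=2.0000
    y: enter (6,1) at t=0.3200
    x: enter (5,1) at t=0.6235
    x: enter (4,1) at t=1.7782
    y: enter (4,0) at t=2.3200 ← occupied
  → r_4 = 2.3200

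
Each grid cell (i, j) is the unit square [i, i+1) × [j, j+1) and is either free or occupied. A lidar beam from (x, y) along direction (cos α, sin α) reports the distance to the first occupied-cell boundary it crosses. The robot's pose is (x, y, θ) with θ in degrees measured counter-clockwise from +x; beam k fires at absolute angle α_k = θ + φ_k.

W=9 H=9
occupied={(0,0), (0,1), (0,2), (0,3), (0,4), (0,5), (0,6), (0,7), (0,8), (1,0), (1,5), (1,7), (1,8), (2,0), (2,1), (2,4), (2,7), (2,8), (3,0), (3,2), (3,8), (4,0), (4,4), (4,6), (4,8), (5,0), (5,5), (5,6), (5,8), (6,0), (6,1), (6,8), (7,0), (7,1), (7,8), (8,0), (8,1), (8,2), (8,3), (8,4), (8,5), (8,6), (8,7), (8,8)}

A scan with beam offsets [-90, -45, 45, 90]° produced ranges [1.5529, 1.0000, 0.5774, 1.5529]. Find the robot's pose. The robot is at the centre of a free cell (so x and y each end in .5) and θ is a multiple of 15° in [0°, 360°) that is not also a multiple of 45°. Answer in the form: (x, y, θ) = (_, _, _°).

(x, y, θ) = (4.5, 1.5, 255°)

The pose lattice has 37·16 = 592 candidates. Test each by forward raycasting.
  (3.5, 6.5, 30°): beam 1 = 1.7321 ≠ 1.5529 ✗
  (5.5, 4.5, 60°): beam 1 = 2.8868 ≠ 1.5529 ✗
  (5.5, 1.5, 300°): beam 1 = 1.0000 ≠ 1.5529 ✗
  (1.5, 3.5, 75°): beam 1 = 1.9319 ≠ 1.5529 ✗
  …
  (4.5, 1.5, 255°): r_1=1.5529, r_2=1.0000, r_3=0.5774, r_4=1.5529 — all match ✓
No second candidate reproduces the full scan.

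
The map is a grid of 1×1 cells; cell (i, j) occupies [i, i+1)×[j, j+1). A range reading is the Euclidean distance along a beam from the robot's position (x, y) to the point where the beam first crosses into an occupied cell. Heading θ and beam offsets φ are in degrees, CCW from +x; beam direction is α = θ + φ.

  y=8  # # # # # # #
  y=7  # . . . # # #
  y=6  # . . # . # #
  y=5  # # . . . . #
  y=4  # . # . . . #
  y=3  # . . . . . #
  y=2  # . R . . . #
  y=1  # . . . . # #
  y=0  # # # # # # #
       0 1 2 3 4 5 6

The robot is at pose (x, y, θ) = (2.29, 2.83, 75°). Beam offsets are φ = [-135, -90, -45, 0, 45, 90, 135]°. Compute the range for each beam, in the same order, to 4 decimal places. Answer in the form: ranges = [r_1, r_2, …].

beam 1: φ=-135°, α=300°
  d=(0.5000,-0.8660)  start (2,2)  tX=1.4200 tY=0.9584  stride 1/|dx|=2.0000 1/|dy|=1.1547
    cross y-line → (2,1), t=0.9584
    cross x-line → (3,1), t=1.4200
    cross y-line → (3,0), t=2.1131 (wall)
  → r_1 = 2.1131
beam 2: φ=-90°, α=345°
  d=(0.9659,-0.2588)  start (2,2)  tX=0.7350 tY=3.2069  stride 1/|dx|=1.0353 1/|dy|=3.8637
    cross x-line → (3,2), t=0.7350
    cross x-line → (4,2), t=1.7703
    cross x-line → (5,2), t=2.8056
    cross y-line → (5,1), t=3.2069 (wall)
  → r_2 = 3.2069
beam 3: φ=-45°, α=30°
  d=(0.8660,0.5000)  start (2,2)  tX=0.8198 tY=0.3400  stride 1/|dx|=1.1547 1/|dy|=2.0000
    cross y-line → (2,3), t=0.3400
    cross x-line → (3,3), t=0.8198
    cross x-line → (4,3), t=1.9745
    cross y-line → (4,4), t=2.3400
    cross x-line → (5,4), t=3.1292
    cross x-line → (6,4), t=4.2839 (wall)
  → r_3 = 4.2839
beam 4: φ=0°, α=75°
  d=(0.2588,0.9659)  start (2,2)  tX=2.7432 tY=0.1760  stride 1/|dx|=3.8637 1/|dy|=1.0353
    cross y-line → (2,3), t=0.1760
    cross y-line → (2,4), t=1.2113 (wall)
  → r_4 = 1.2113
beam 5: φ=45°, α=120°
  d=(-0.5000,0.8660)  start (2,2)  tX=0.5800 tY=0.1963  stride 1/|dx|=2.0000 1/|dy|=1.1547
    cross y-line → (2,3), t=0.1963
    cross x-line → (1,3), t=0.5800
    cross y-line → (1,4), t=1.3510
    cross y-line → (1,5), t=2.5057 (wall)
  → r_5 = 2.5057
beam 6: φ=90°, α=165°
  d=(-0.9659,0.2588)  start (2,2)  tX=0.3002 tY=0.6568  stride 1/|dx|=1.0353 1/|dy|=3.8637
    cross x-line → (1,2), t=0.3002
    cross y-line → (1,3), t=0.6568
    cross x-line → (0,3), t=1.3355 (wall)
  → r_6 = 1.3355
beam 7: φ=135°, α=210°
  d=(-0.8660,-0.5000)  start (2,2)  tX=0.3349 tY=1.6600  stride 1/|dx|=1.1547 1/|dy|=2.0000
    cross x-line → (1,2), t=0.3349
    cross x-line → (0,2), t=1.4896 (wall)
  → r_7 = 1.4896

ranges = [2.1131, 3.2069, 4.2839, 1.2113, 2.5057, 1.3355, 1.4896]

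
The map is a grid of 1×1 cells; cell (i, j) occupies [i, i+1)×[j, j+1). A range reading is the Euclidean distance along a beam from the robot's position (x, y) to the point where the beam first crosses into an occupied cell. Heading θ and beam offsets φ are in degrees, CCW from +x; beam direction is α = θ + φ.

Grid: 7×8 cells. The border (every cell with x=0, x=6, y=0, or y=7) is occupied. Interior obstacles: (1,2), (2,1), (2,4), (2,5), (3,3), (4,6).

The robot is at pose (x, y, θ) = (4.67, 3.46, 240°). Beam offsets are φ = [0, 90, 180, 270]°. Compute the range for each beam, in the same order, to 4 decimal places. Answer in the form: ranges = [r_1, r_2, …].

beam 1: φ=0°, α=240°
  d=(-0.5000,-0.8660)  start (4,3)  tX=1.3400 tY=0.5312  stride 1/|dx|=2.0000 1/|dy|=1.1547
    cross y-line → (4,2), t=0.5312
    cross x-line → (3,2), t=1.3400
    cross y-line → (3,1), t=1.6859
    cross y-line → (3,0), t=2.8406 (wall)
  → r_1 = 2.8406
beam 2: φ=90°, α=330°
  d=(0.8660,-0.5000)  start (4,3)  tX=0.3811 tY=0.9200  stride 1/|dx|=1.1547 1/|dy|=2.0000
    cross x-line → (5,3), t=0.3811
    cross y-line → (5,2), t=0.9200
    cross x-line → (6,2), t=1.5358 (wall)
  → r_2 = 1.5358
beam 3: φ=180°, α=60°
  d=(0.5000,0.8660)  start (4,3)  tX=0.6600 tY=0.6235  stride 1/|dx|=2.0000 1/|dy|=1.1547
    cross y-line → (4,4), t=0.6235
    cross x-line → (5,4), t=0.6600
    cross y-line → (5,5), t=1.7782
    cross x-line → (6,5), t=2.6600 (wall)
  → r_3 = 2.6600
beam 4: φ=270°, α=150°
  d=(-0.8660,0.5000)  start (4,3)  tX=0.7736 tY=1.0800  stride 1/|dx|=1.1547 1/|dy|=2.0000
    cross x-line → (3,3), t=0.7736 (wall)
  → r_4 = 0.7736

ranges = [2.8406, 1.5358, 2.6600, 0.7736]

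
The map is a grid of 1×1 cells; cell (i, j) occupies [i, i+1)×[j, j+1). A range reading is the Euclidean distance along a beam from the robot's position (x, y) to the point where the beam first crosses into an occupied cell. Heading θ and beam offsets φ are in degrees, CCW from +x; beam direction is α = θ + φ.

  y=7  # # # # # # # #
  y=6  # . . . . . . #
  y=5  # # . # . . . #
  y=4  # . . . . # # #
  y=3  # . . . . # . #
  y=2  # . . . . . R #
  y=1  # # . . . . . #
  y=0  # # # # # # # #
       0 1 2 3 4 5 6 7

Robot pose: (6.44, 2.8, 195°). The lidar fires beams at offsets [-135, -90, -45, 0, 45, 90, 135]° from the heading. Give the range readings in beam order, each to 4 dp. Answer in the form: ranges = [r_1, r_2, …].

ranges = [1.1200, 1.2423, 0.5081, 4.5966, 2.0785, 1.8635, 0.6466]

beam 1: φ=-135°, α=60°
  d=(0.5000,0.8660)  start (6,2)  tX=1.1200 tY=0.2309  stride 1/|dx|=2.0000 1/|dy|=1.1547
    cross y-line → (6,3), t=0.2309
    cross x-line → (7,3), t=1.1200 (wall)
  → r_1 = 1.1200
beam 2: φ=-90°, α=105°
  d=(-0.2588,0.9659)  start (6,2)  tX=1.7000 tY=0.2071  stride 1/|dx|=3.8637 1/|dy|=1.0353
    cross y-line → (6,3), t=0.2071
    cross y-line → (6,4), t=1.2423 (wall)
  → r_2 = 1.2423
beam 3: φ=-45°, α=150°
  d=(-0.8660,0.5000)  start (6,2)  tX=0.5081 tY=0.4000  stride 1/|dx|=1.1547 1/|dy|=2.0000
    cross y-line → (6,3), t=0.4000
    cross x-line → (5,3), t=0.5081 (wall)
  → r_3 = 0.5081
beam 4: φ=0°, α=195°
  d=(-0.9659,-0.2588)  start (6,2)  tX=0.4555 tY=3.0910  stride 1/|dx|=1.0353 1/|dy|=3.8637
    cross x-line → (5,2), t=0.4555
    cross x-line → (4,2), t=1.4908
    cross x-line → (3,2), t=2.5261
    cross y-line → (3,1), t=3.0910
    cross x-line → (2,1), t=3.5614
    cross x-line → (1,1), t=4.5966 (wall)
  → r_4 = 4.5966
beam 5: φ=45°, α=240°
  d=(-0.5000,-0.8660)  start (6,2)  tX=0.8800 tY=0.9238  stride 1/|dx|=2.0000 1/|dy|=1.1547
    cross x-line → (5,2), t=0.8800
    cross y-line → (5,1), t=0.9238
    cross y-line → (5,0), t=2.0785 (wall)
  → r_5 = 2.0785
beam 6: φ=90°, α=285°
  d=(0.2588,-0.9659)  start (6,2)  tX=2.1637 tY=0.8282  stride 1/|dx|=3.8637 1/|dy|=1.0353
    cross y-line → (6,1), t=0.8282
    cross y-line → (6,0), t=1.8635 (wall)
  → r_6 = 1.8635
beam 7: φ=135°, α=330°
  d=(0.8660,-0.5000)  start (6,2)  tX=0.6466 tY=1.6000  stride 1/|dx|=1.1547 1/|dy|=2.0000
    cross x-line → (7,2), t=0.6466 (wall)
  → r_7 = 0.6466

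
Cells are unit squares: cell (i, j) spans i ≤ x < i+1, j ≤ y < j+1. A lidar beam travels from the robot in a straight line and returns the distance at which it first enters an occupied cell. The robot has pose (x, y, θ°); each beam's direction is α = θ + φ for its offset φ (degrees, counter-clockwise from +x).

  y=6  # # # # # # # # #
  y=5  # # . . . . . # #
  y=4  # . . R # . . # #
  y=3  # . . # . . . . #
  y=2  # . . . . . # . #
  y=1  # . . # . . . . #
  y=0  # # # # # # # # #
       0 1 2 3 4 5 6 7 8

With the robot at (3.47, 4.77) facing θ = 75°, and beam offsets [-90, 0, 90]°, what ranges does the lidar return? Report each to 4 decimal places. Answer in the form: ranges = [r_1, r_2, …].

beam 1: φ=-90°, α=345°
  dir = (cos 345°, sin 345°) = (0.9659, -0.2588); from cell (3,4)
  next x-line at t=0.5487, next y-line at t=2.9751; Δt_x=1.0353, Δt_y=3.8637
    x: enter (4,4) at t=0.5487 ← occupied
  → r_1 = 0.5487
beam 2: φ=0°, α=75°
  dir = (cos 75°, sin 75°) = (0.2588, 0.9659); from cell (3,4)
  next x-line at t=2.0478, next y-line at t=0.2381; Δt_x=3.8637, Δt_y=1.0353
    y: enter (3,5) at t=0.2381
    y: enter (3,6) at t=1.2734 ← occupied
  → r_2 = 1.2734
beam 3: φ=90°, α=165°
  dir = (cos 165°, sin 165°) = (-0.9659, 0.2588); from cell (3,4)
  next x-line at t=0.4866, next y-line at t=0.8887; Δt_x=1.0353, Δt_y=3.8637
    x: enter (2,4) at t=0.4866
    y: enter (2,5) at t=0.8887
    x: enter (1,5) at t=1.5219 ← occupied
  → r_3 = 1.5219

ranges = [0.5487, 1.2734, 1.5219]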